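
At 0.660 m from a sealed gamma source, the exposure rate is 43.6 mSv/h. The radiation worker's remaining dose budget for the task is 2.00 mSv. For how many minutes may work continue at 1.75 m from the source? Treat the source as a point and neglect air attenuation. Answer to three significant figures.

Applying the 1/r² law, rate at 1.75 m:
43.6 × (0.660/1.75)² = 43.6 × 0.1422 = 6.200 mSv/h.
Stay time = 2.00 mSv ÷ 6.200 mSv/h = 0.3226 h = 19.36 min.

19.4 min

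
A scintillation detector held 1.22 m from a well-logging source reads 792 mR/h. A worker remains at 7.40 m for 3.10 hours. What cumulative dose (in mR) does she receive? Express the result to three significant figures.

66.7 mR

Intensity scales as (d₁/d₂)², so rate at 7.40 m:
792 × (1.22/7.40)² = 792 × 0.02718 = 21.53 mR/h.
Dose = rate × time = 21.53 mR/h × 3.100 h = 66.74 mR.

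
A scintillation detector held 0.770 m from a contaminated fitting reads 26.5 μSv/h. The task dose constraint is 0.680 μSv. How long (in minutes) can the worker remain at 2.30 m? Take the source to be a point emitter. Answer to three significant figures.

Using I₁d₁² = I₂d₂², rate at 2.30 m:
(0.770/2.30)² = 0.1121, so 26.5 × 0.1121 = 2.971 μSv/h.
Stay time = 0.680 μSv ÷ 2.971 μSv/h = 0.2289 h = 13.73 min.

13.7 min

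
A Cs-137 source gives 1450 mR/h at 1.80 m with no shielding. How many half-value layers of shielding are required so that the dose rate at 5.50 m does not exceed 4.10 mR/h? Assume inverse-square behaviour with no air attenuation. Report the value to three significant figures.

5.24 half-value layers

At 5.50 m, distance alone gives (1.80/5.50)² = 0.1071, so 1450 × 0.1071 = 155.3 mR/h.
Further attenuation needed: 155.3/4.10 = 37.88.
n = log₂(37.88) = 5.243 half-value layers.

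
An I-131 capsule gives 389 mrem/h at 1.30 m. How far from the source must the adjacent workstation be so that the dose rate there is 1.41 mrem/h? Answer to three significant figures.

Using I₁d₁² = I₂d₂², d₂ = d₁·√(I₁/I₂).
I₁/I₂ = 389/1.41 = 275.9, so d₂ = 1.30 × √275.9 = 21.59 m.

21.6 m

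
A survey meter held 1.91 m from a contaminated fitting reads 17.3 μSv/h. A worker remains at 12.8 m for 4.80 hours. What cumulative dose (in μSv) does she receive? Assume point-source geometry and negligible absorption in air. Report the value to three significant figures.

Applying the 1/r² law, rate at 12.8 m:
(1.91/12.8)² = 0.02227, so 17.3 × 0.02227 = 0.3853 μSv/h.
Dose = rate × time = 0.3853 μSv/h × 4.800 h = 1.849 μSv.

1.85 μSv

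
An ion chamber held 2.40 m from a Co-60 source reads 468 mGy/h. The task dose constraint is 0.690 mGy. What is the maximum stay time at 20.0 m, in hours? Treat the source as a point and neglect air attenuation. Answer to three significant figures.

0.102 h

Since intensity falls as 1/r², rate at 20.0 m:
(2.40/20.0)² = 0.01440, so 468 × 0.01440 = 6.739 mGy/h.
Stay time = 0.690 mGy ÷ 6.739 mGy/h = 0.1024 h.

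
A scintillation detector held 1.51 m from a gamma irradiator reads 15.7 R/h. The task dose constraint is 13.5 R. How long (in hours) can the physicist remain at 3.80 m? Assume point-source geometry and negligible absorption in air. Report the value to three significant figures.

5.45 h

Intensity scales as (d₁/d₂)², so rate at 3.80 m:
(1.51/3.80)² = 0.1579, so 15.7 × 0.1579 = 2.479 R/h.
Stay time = 13.5 R ÷ 2.479 R/h = 5.446 h.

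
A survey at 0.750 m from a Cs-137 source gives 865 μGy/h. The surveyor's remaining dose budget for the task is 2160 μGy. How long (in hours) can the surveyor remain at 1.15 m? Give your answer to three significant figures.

Since intensity falls as 1/r², rate at 1.15 m:
865 × (0.750/1.15)² = 865 × 0.4253 = 367.9 μGy/h.
Stay time = 2160 μGy ÷ 367.9 μGy/h = 5.871 h.

5.87 h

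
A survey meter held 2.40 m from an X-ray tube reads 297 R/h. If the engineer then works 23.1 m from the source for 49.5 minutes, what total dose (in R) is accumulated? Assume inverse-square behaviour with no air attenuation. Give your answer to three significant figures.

2.64 R

Using I₁d₁² = I₂d₂², rate at 23.1 m:
297 × (2.40/23.1)² = 297 × 0.01079 = 3.205 R/h.
Dose = rate × time = 3.205 R/h × 0.8250 h = 2.644 R.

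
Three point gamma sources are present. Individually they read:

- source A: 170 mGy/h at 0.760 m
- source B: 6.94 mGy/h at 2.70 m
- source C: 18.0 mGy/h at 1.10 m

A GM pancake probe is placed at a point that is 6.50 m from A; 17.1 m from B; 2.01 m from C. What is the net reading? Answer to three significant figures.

7.89 mGy/h

By superposition, sum each source's inverse-square contribution:
A: 170 × (0.760/6.50)² = 2.324 mGy/h
B: 6.94 × (2.70/17.1)² = 0.1730 mGy/h
C: 18.0 × (1.10/2.01)² = 5.391 mGy/h
Total = 2.324 + 0.1730 + 5.391 = 7.888 mGy/h.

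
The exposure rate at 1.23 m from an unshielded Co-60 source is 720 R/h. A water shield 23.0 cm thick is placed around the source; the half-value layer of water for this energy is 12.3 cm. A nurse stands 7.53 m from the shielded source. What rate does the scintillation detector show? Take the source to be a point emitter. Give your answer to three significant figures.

5.26 R/h

Distance alone: 720 × (1.23/7.53)² = 720 × 0.02668 = 19.21 R/h.
Shield: 23.0/12.3 = 1.870 half-value layers → attenuation 2^(−1.870) = 0.2736.
Combined: 19.21 × 0.2736 = 5.256 R/h.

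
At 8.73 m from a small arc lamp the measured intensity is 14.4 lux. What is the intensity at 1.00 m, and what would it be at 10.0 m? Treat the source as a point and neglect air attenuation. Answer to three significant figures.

1100 lux; 11.0 lux

Intensity scales as (d₁/d₂)², so
At 1.00 m: 14.4 × (8.73/1.00)² = 14.4 × 76.21 = 1097 lux
At 10.0 m: (1.00/10.0)² = 0.01000, so 1097 × 0.01000 = 10.97 lux.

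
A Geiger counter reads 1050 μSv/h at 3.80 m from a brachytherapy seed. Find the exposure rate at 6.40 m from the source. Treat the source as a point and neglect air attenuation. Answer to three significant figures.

370 μSv/h

Applying the 1/r² law, the rate at 6.40 m is
(3.80/6.40)² = 0.3525, so 1050 × 0.3525 = 370.1 μSv/h.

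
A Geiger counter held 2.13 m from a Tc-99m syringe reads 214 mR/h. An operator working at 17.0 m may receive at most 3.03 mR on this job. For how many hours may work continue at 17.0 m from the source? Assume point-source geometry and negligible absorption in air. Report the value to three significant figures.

Using I₁d₁² = I₂d₂², rate at 17.0 m:
(2.13/17.0)² = 0.01570, so 214 × 0.01570 = 3.360 mR/h.
Stay time = 3.03 mR ÷ 3.360 mR/h = 0.9018 h.

0.902 h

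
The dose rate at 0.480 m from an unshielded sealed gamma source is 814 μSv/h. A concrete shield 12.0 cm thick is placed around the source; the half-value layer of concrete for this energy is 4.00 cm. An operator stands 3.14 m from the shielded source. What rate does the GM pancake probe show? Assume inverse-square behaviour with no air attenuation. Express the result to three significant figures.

2.38 μSv/h

Distance alone: (0.480/3.14)² = 0.02337, so 814 × 0.02337 = 19.02 μSv/h.
Shield: 12.0/4.00 = 3.000 half-value layers → attenuation 2^(−3.000) = 0.1250.
Combined: 19.02 × 0.1250 = 2.377 μSv/h.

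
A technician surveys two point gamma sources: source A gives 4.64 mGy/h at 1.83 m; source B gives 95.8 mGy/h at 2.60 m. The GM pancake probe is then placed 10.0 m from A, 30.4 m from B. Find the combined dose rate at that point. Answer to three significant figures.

0.856 mGy/h

Each source contributes Iᵢ·(dᵢ/rᵢ)²; contributions add.
A: 4.64 × (1.83/10.0)² = 0.1554 mGy/h
B: 95.8 × (2.60/30.4)² = 0.7008 mGy/h
Total = 0.1554 + 0.7008 = 0.8562 mGy/h.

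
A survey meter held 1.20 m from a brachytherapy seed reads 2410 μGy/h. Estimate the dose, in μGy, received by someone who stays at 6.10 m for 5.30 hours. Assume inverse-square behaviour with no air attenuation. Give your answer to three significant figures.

494 μGy

By the inverse-square law, rate at 6.10 m:
2410 × (1.20/6.10)² = 2410 × 0.03870 = 93.27 μGy/h.
Dose = rate × time = 93.27 μGy/h × 5.300 h = 494.3 μGy.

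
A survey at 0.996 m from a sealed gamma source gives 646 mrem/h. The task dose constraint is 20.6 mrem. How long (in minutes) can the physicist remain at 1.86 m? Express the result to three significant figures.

Intensity scales as (d₁/d₂)², so rate at 1.86 m:
646 × (0.996/1.86)² = 646 × 0.2867 = 185.2 mrem/h.
Stay time = 20.6 mrem ÷ 185.2 mrem/h = 0.1112 h = 6.672 min.

6.67 min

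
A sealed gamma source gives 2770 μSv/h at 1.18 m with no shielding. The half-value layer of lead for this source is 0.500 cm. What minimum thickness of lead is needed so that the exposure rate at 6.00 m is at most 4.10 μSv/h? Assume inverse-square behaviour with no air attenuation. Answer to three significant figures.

At 6.00 m, distance alone gives (1.18/6.00)² = 0.03868, so 2770 × 0.03868 = 107.1 μSv/h.
Further attenuation needed: 107.1/4.10 = 26.12.
n = log₂(26.12) = 4.707 half-value layers.
Thickness = 4.707 × 0.500 cm = 2.353 cm.

2.35 cm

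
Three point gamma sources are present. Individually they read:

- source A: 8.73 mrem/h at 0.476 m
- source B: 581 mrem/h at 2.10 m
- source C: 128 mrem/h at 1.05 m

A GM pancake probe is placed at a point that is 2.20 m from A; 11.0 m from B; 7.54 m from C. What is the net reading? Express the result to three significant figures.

24.1 mrem/h

By superposition, sum each source's inverse-square contribution:
A: 8.73 × (0.476/2.20)² = 0.4087 mrem/h
B: 581 × (2.10/11.0)² = 21.18 mrem/h
C: 128 × (1.05/7.54)² = 2.482 mrem/h
Total = 0.4087 + 21.18 + 2.482 = 24.07 mrem/h.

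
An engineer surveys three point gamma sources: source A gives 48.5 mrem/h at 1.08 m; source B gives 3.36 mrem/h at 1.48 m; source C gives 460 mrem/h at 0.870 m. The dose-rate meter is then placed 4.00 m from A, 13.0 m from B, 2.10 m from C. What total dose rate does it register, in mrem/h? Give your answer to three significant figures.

82.5 mrem/h

By superposition, sum each source's inverse-square contribution:
A: 48.5 × (1.08/4.00)² = 3.536 mrem/h
B: 3.36 × (1.48/13.0)² = 0.04355 mrem/h
C: 460 × (0.870/2.10)² = 78.95 mrem/h
Total = 3.536 + 0.04355 + 78.95 = 82.53 mrem/h.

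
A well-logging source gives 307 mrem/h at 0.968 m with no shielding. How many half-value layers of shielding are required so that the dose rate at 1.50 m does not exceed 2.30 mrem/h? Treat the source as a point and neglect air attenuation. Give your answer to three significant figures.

At 1.50 m, distance alone gives (0.968/1.50)² = 0.4165, so 307 × 0.4165 = 127.9 mrem/h.
Further attenuation needed: 127.9/2.30 = 55.61.
n = log₂(55.61) = 5.797 half-value layers.

5.80 half-value layers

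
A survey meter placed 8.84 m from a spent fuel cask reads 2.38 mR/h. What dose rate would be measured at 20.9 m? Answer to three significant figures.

0.426 mR/h

Since intensity falls as 1/r², scaling from 8.84 m to 20.9 m:
(8.84/20.9)² = 0.1789, so 2.38 × 0.1789 = 0.4258 mR/h.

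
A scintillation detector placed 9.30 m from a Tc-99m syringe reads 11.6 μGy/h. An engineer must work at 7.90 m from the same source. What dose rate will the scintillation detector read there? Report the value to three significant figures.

By the inverse-square law, scaling from 9.30 m to 7.90 m:
11.6 × (9.30/7.90)² = 11.6 × 1.386 = 16.08 μGy/h.

16.1 μGy/h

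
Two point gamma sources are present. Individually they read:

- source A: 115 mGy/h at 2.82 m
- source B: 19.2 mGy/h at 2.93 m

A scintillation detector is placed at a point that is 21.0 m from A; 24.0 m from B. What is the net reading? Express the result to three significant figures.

By superposition, sum each source's inverse-square contribution:
A: 115 × (2.82/21.0)² = 2.074 mGy/h
B: 19.2 × (2.93/24.0)² = 0.2862 mGy/h
Total = 2.074 + 0.2862 = 2.360 mGy/h.

2.36 mGy/h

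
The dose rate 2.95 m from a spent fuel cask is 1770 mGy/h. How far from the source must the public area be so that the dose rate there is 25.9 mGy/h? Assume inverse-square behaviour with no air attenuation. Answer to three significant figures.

24.4 m

Intensity scales as (d₁/d₂)², so d₂ = d₁·√(I₁/I₂).
I₁/I₂ = 1770/25.9 = 68.34, so d₂ = 2.95 × √68.34 = 24.39 m.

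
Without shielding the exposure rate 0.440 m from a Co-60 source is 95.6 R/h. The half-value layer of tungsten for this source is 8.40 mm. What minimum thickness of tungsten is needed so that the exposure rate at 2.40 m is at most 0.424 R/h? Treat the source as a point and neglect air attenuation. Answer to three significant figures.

24.5 mm

At 2.40 m, distance alone gives (0.440/2.40)² = 0.03361, so 95.6 × 0.03361 = 3.213 R/h.
Further attenuation needed: 3.213/0.424 = 7.578.
n = log₂(7.578) = 2.922 half-value layers.
Thickness = 2.922 × 8.40 mm = 24.54 mm.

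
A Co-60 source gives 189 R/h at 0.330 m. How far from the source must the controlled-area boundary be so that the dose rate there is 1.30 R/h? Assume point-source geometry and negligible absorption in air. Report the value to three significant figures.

Since intensity falls as 1/r², d₂ = d₁·√(I₁/I₂).
I₁/I₂ = 189/1.30 = 145.4, so d₂ = 0.330 × √145.4 = 3.979 m.

3.98 m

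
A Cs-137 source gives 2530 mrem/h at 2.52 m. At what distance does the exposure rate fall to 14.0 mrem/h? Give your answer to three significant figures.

Using I₁d₁² = I₂d₂², d₂ = d₁·√(I₁/I₂).
I₁/I₂ = 2530/14.0 = 180.7, so d₂ = 2.52 × √180.7 = 33.88 m.

33.9 m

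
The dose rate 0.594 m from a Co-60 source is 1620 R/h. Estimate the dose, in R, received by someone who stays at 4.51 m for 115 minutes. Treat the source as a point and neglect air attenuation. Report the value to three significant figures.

Since intensity falls as 1/r², rate at 4.51 m:
1620 × (0.594/4.51)² = 1620 × 0.01735 = 28.11 R/h.
Dose = rate × time = 28.11 R/h × 1.917 h = 53.89 R.

53.9 R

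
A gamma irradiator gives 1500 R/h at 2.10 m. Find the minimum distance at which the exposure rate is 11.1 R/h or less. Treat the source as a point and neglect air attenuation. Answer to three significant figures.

Using I₁d₁² = I₂d₂², d₂ = d₁·√(I₁/I₂).
I₁/I₂ = 1500/11.1 = 135.1, so d₂ = 2.10 × √135.1 = 24.41 m.

24.4 m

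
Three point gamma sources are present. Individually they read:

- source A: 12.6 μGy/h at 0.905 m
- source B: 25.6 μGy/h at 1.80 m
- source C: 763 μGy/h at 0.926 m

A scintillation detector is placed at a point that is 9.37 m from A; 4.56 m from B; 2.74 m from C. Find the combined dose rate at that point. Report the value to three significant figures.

Each source contributes Iᵢ·(dᵢ/rᵢ)²; contributions add.
A: 12.6 × (0.905/9.37)² = 0.1175 μGy/h
B: 25.6 × (1.80/4.56)² = 3.989 μGy/h
C: 763 × (0.926/2.74)² = 87.15 μGy/h
Total = 0.1175 + 3.989 + 87.15 = 91.26 μGy/h.

91.3 μGy/h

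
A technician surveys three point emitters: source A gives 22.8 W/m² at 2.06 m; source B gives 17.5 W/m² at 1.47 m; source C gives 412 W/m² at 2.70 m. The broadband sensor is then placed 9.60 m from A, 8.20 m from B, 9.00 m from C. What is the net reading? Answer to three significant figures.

38.7 W/m²

By superposition, sum each source's inverse-square contribution:
A: 22.8 × (2.06/9.60)² = 1.050 W/m²
B: 17.5 × (1.47/8.20)² = 0.5624 W/m²
C: 412 × (2.70/9.00)² = 37.08 W/m²
Total = 1.050 + 0.5624 + 37.08 = 38.69 W/m².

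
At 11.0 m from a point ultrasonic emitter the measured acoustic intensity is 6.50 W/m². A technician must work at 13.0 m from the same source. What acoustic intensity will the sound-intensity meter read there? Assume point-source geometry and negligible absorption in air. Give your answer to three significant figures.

4.65 W/m²

Intensity scales as (d₁/d₂)², so scaling from 11.0 m to 13.0 m:
(11.0/13.0)² = 0.7160, so 6.50 × 0.7160 = 4.654 W/m².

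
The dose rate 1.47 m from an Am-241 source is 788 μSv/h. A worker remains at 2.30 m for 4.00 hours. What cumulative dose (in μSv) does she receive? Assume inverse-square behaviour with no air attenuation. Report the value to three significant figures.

Using I₁d₁² = I₂d₂², rate at 2.30 m:
(1.47/2.30)² = 0.4085, so 788 × 0.4085 = 321.9 μSv/h.
Dose = rate × time = 321.9 μSv/h × 4.000 h = 1288 μSv.

1290 μSv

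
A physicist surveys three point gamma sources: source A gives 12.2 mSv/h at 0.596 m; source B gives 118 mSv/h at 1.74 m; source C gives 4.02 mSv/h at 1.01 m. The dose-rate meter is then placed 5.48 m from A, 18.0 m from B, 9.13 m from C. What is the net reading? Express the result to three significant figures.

By superposition, sum each source's inverse-square contribution:
A: 12.2 × (0.596/5.48)² = 0.1443 mSv/h
B: 118 × (1.74/18.0)² = 1.103 mSv/h
C: 4.02 × (1.01/9.13)² = 0.04920 mSv/h
Total = 0.1443 + 1.103 + 0.04920 = 1.296 mSv/h.

1.30 mSv/h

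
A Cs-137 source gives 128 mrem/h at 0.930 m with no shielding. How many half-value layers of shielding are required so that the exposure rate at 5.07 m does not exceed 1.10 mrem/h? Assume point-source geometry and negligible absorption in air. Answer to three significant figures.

1.97 half-value layers

At 5.07 m, distance alone gives 128 × (0.930/5.07)² = 128 × 0.03365 = 4.307 mrem/h.
Further attenuation needed: 4.307/1.10 = 3.915.
n = log₂(3.915) = 1.969 half-value layers.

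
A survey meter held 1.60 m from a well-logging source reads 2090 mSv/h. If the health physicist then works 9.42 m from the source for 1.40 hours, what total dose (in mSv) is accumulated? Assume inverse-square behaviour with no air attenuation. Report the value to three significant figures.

Since intensity falls as 1/r², rate at 9.42 m:
(1.60/9.42)² = 0.02885, so 2090 × 0.02885 = 60.30 mSv/h.
Dose = rate × time = 60.30 mSv/h × 1.400 h = 84.42 mSv.

84.4 mSv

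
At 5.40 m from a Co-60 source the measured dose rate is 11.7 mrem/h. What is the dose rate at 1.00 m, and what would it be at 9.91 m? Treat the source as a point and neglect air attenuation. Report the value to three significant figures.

By the inverse-square law,
At 1.00 m: (5.40/1.00)² = 29.16, so 11.7 × 29.16 = 341.2 mrem/h
At 9.91 m: (1.00/9.91)² = 0.01018, so 341.2 × 0.01018 = 3.473 mrem/h.

341 mrem/h; 3.47 mrem/h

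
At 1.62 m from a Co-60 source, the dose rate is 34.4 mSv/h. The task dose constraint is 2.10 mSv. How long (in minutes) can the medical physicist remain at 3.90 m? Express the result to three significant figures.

21.2 min

Since intensity falls as 1/r², rate at 3.90 m:
34.4 × (1.62/3.90)² = 34.4 × 0.1725 = 5.934 mSv/h.
Stay time = 2.10 mSv ÷ 5.934 mSv/h = 0.3539 h = 21.23 min.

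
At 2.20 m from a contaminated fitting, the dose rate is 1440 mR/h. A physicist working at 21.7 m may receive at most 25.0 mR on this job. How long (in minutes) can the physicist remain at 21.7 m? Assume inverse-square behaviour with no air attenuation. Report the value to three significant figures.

101 min

Applying the 1/r² law, rate at 21.7 m:
(2.20/21.7)² = 0.01028, so 1440 × 0.01028 = 14.80 mR/h.
Stay time = 25.0 mR ÷ 14.80 mR/h = 1.689 h = 101.3 min.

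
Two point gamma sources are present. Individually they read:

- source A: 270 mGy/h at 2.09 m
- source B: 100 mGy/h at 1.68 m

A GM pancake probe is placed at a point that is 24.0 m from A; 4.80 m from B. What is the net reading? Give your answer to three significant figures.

By superposition, sum each source's inverse-square contribution:
A: 270 × (2.09/24.0)² = 2.048 mGy/h
B: 100 × (1.68/4.80)² = 12.25 mGy/h
Total = 2.048 + 12.25 = 14.30 mGy/h.

14.3 mGy/h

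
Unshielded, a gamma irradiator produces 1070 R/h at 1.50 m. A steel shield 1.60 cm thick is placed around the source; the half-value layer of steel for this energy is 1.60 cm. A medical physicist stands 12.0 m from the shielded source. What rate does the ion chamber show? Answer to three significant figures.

8.36 R/h

Distance alone: (1.50/12.0)² = 0.01562, so 1070 × 0.01562 = 16.71 R/h.
Shield: 1.60/1.60 = 1.000 half-value layers → attenuation 2^(−1.000) = 0.5000.
Combined: 16.71 × 0.5000 = 8.355 R/h.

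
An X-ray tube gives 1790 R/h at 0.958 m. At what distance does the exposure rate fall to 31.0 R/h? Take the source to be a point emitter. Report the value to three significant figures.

7.28 m

Using I₁d₁² = I₂d₂², d₂ = d₁·√(I₁/I₂).
I₁/I₂ = 1790/31.0 = 57.74, so d₂ = 0.958 × √57.74 = 7.280 m.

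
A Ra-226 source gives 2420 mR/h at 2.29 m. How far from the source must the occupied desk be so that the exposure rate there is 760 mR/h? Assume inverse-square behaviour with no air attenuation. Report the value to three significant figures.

Intensity scales as (d₁/d₂)², so d₂ = d₁·√(I₁/I₂).
I₁/I₂ = 2420/760 = 3.184, so d₂ = 2.29 × √3.184 = 4.086 m.

4.09 m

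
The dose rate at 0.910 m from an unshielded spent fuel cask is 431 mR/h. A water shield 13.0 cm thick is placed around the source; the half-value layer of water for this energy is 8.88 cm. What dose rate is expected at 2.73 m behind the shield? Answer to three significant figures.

17.4 mR/h

Distance alone: (0.910/2.73)² = 0.1111, so 431 × 0.1111 = 47.88 mR/h.
Shield: 13.0/8.88 = 1.464 half-value layers → attenuation 2^(−1.464) = 0.3625.
Combined: 47.88 × 0.3625 = 17.36 mR/h.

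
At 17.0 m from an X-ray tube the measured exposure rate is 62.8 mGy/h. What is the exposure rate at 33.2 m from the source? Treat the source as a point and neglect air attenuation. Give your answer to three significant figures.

16.5 mGy/h

Intensity scales as (d₁/d₂)², so scaling from 17.0 m to 33.2 m:
(17.0/33.2)² = 0.2622, so 62.8 × 0.2622 = 16.47 mGy/h.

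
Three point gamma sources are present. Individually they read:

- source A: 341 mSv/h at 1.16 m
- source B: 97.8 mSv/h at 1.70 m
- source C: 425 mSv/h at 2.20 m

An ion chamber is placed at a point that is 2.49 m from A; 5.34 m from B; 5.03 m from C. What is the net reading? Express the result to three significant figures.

165 mSv/h

By superposition, sum each source's inverse-square contribution:
A: 341 × (1.16/2.49)² = 74.01 mSv/h
B: 97.8 × (1.70/5.34)² = 9.912 mSv/h
C: 425 × (2.20/5.03)² = 81.30 mSv/h
Total = 74.01 + 9.912 + 81.30 = 165.2 mSv/h.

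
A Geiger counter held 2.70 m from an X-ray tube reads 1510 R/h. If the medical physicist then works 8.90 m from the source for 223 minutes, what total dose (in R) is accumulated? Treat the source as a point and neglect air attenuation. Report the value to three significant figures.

Using I₁d₁² = I₂d₂², rate at 8.90 m:
1510 × (2.70/8.90)² = 1510 × 0.09203 = 139.0 R/h.
Dose = rate × time = 139.0 R/h × 3.717 h = 516.7 R.

517 R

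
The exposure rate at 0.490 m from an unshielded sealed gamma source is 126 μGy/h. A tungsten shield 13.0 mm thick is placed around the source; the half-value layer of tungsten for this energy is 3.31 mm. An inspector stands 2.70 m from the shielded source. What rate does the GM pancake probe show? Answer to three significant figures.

Distance alone: 126 × (0.490/2.70)² = 126 × 0.03294 = 4.150 μGy/h.
Shield: 13.0/3.31 = 3.927 half-value layers → attenuation 2^(−3.927) = 0.06574.
Combined: 4.150 × 0.06574 = 0.2728 μGy/h.

0.273 μGy/h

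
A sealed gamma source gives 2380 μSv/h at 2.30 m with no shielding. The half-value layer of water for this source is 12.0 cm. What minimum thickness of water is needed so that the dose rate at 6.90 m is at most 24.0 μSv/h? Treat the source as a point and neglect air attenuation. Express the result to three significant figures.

41.5 cm

At 6.90 m, distance alone gives 2380 × (2.30/6.90)² = 2380 × 0.1111 = 264.4 μSv/h.
Further attenuation needed: 264.4/24.0 = 11.02.
n = log₂(11.02) = 3.462 half-value layers.
Thickness = 3.462 × 12.0 cm = 41.54 cm.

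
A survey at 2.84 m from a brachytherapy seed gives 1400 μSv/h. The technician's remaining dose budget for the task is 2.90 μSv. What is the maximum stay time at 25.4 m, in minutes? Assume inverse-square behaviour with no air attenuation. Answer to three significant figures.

Using I₁d₁² = I₂d₂², rate at 25.4 m:
(2.84/25.4)² = 0.01250, so 1400 × 0.01250 = 17.50 μSv/h.
Stay time = 2.90 μSv ÷ 17.50 μSv/h = 0.1657 h = 9.942 min.

9.94 min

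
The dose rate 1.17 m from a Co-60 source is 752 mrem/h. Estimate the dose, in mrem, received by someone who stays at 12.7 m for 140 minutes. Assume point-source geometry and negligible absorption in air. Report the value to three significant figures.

Intensity scales as (d₁/d₂)², so rate at 12.7 m:
(1.17/12.7)² = 0.008487, so 752 × 0.008487 = 6.382 mrem/h.
Dose = rate × time = 6.382 mrem/h × 2.333 h = 14.89 mrem.

14.9 mrem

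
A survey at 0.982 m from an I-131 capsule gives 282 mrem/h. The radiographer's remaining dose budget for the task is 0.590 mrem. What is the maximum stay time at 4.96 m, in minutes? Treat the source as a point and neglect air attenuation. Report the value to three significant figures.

3.20 min

By the inverse-square law, rate at 4.96 m:
282 × (0.982/4.96)² = 282 × 0.03920 = 11.05 mrem/h.
Stay time = 0.590 mrem ÷ 11.05 mrem/h = 0.05339 h = 3.203 min.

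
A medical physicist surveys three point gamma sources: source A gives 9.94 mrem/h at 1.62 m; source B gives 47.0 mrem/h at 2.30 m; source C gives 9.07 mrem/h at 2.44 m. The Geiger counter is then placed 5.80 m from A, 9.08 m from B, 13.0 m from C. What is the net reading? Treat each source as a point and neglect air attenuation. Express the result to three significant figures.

4.11 mrem/h

By superposition, sum each source's inverse-square contribution:
A: 9.94 × (1.62/5.80)² = 0.7755 mrem/h
B: 47.0 × (2.30/9.08)² = 3.016 mrem/h
C: 9.07 × (2.44/13.0)² = 0.3195 mrem/h
Total = 0.7755 + 3.016 + 0.3195 = 4.111 mrem/h.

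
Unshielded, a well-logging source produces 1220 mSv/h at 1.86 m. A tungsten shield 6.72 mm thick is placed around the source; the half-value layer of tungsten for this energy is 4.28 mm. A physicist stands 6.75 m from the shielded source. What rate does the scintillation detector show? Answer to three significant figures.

31.2 mSv/h

Distance alone: (1.86/6.75)² = 0.07593, so 1220 × 0.07593 = 92.63 mSv/h.
Shield: 6.72/4.28 = 1.570 half-value layers → attenuation 2^(−1.570) = 0.3368.
Combined: 92.63 × 0.3368 = 31.20 mSv/h.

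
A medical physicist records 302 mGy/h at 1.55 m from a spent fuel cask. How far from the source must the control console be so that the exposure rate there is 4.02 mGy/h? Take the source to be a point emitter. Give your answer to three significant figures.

Applying the 1/r² law, d₂ = d₁·√(I₁/I₂).
I₁/I₂ = 302/4.02 = 75.12, so d₂ = 1.55 × √75.12 = 13.43 m.

13.4 m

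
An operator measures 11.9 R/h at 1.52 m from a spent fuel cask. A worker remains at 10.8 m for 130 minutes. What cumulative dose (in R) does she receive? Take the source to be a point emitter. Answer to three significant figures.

0.511 R

Since intensity falls as 1/r², rate at 10.8 m:
(1.52/10.8)² = 0.01981, so 11.9 × 0.01981 = 0.2357 R/h.
Dose = rate × time = 0.2357 R/h × 2.167 h = 0.5108 R.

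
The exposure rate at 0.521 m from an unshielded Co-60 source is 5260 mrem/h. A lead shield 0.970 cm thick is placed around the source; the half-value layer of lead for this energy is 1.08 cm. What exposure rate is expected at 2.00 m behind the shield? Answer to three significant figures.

Distance alone: (0.521/2.00)² = 0.06786, so 5260 × 0.06786 = 356.9 mrem/h.
Shield: 0.970/1.08 = 0.8981 half-value layers → attenuation 2^(−0.8981) = 0.5366.
Combined: 356.9 × 0.5366 = 191.5 mrem/h.

192 mrem/h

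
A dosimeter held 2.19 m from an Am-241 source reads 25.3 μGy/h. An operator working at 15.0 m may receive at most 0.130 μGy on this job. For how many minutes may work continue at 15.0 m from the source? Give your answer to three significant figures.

Applying the 1/r² law, rate at 15.0 m:
25.3 × (2.19/15.0)² = 25.3 × 0.02132 = 0.5394 μGy/h.
Stay time = 0.130 μGy ÷ 0.5394 μGy/h = 0.2410 h = 14.46 min.

14.5 min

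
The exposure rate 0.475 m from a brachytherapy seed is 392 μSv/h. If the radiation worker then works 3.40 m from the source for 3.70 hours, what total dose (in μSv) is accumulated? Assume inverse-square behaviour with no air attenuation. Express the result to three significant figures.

28.3 μSv

By the inverse-square law, rate at 3.40 m:
(0.475/3.40)² = 0.01952, so 392 × 0.01952 = 7.652 μSv/h.
Dose = rate × time = 7.652 μSv/h × 3.700 h = 28.31 μSv.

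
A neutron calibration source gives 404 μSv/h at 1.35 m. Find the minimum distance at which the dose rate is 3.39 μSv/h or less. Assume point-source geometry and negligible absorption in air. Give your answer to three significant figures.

14.7 m

Applying the 1/r² law, d₂ = d₁·√(I₁/I₂).
I₁/I₂ = 404/3.39 = 119.2, so d₂ = 1.35 × √119.2 = 14.74 m.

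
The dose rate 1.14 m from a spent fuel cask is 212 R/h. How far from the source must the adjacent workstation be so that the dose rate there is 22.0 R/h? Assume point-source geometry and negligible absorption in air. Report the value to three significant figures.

Since intensity falls as 1/r², d₂ = d₁·√(I₁/I₂).
I₁/I₂ = 212/22.0 = 9.636, so d₂ = 1.14 × √9.636 = 3.539 m.

3.54 m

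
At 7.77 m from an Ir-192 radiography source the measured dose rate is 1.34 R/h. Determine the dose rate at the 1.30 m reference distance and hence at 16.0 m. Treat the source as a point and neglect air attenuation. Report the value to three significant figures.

Applying the 1/r² law,
At 1.30 m: 1.34 × (7.77/1.30)² = 1.34 × 35.72 = 47.86 R/h
At 16.0 m: 47.86 × (1.30/16.0)² = 47.86 × 0.006602 = 0.3160 R/h.

47.9 R/h; 0.316 R/h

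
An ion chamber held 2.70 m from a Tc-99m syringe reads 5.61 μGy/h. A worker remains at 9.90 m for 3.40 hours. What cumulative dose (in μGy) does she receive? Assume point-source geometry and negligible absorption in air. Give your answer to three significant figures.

Applying the 1/r² law, rate at 9.90 m:
5.61 × (2.70/9.90)² = 5.61 × 0.07438 = 0.4173 μGy/h.
Dose = rate × time = 0.4173 μGy/h × 3.400 h = 1.419 μGy.

1.42 μGy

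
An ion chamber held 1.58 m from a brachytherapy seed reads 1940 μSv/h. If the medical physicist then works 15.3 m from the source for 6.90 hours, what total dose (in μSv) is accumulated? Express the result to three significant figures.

Since intensity falls as 1/r², rate at 15.3 m:
1940 × (1.58/15.3)² = 1940 × 0.01066 = 20.68 μSv/h.
Dose = rate × time = 20.68 μSv/h × 6.900 h = 142.7 μSv.

143 μSv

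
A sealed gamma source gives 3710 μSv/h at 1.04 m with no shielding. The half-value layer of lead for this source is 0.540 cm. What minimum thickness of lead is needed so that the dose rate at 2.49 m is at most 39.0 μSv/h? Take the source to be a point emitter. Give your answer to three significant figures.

2.19 cm

At 2.49 m, distance alone gives 3710 × (1.04/2.49)² = 3710 × 0.1744 = 647.0 μSv/h.
Further attenuation needed: 647.0/39.0 = 16.59.
n = log₂(16.59) = 4.052 half-value layers.
Thickness = 4.052 × 0.540 cm = 2.188 cm.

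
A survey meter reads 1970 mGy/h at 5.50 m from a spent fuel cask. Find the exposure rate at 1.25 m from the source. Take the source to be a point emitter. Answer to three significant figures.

Using I₁d₁² = I₂d₂², the rate at 1.25 m is
1970 × (5.50/1.25)² = 1970 × 19.36 = 38140 mGy/h.

38100 mGy/h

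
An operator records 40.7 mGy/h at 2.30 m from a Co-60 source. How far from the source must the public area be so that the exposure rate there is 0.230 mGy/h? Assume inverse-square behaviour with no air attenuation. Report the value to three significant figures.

By the inverse-square law, d₂ = d₁·√(I₁/I₂).
I₁/I₂ = 40.7/0.230 = 177.0, so d₂ = 2.30 × √177.0 = 30.60 m.

30.6 m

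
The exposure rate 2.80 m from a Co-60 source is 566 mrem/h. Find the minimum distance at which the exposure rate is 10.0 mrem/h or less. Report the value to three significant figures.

Using I₁d₁² = I₂d₂², d₂ = d₁·√(I₁/I₂).
I₁/I₂ = 566/10.0 = 56.60, so d₂ = 2.80 × √56.60 = 21.07 m.

21.1 m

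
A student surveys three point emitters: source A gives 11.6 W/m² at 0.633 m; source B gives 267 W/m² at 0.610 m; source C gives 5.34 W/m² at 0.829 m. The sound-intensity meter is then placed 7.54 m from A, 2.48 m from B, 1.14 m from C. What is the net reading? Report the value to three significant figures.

19.1 W/m²

Each source contributes Iᵢ·(dᵢ/rᵢ)²; contributions add.
A: 11.6 × (0.633/7.54)² = 0.08176 W/m²
B: 267 × (0.610/2.48)² = 16.15 W/m²
C: 5.34 × (0.829/1.14)² = 2.824 W/m²
Total = 0.08176 + 16.15 + 2.824 = 19.06 W/m².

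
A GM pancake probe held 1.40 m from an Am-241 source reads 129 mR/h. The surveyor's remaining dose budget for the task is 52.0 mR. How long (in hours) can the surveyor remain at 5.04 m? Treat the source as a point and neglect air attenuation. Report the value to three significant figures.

5.22 h

Using I₁d₁² = I₂d₂², rate at 5.04 m:
(1.40/5.04)² = 0.07716, so 129 × 0.07716 = 9.954 mR/h.
Stay time = 52.0 mR ÷ 9.954 mR/h = 5.224 h.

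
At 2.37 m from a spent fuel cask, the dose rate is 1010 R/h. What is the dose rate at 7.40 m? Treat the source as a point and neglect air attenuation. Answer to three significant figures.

Applying the 1/r² law, the rate at 7.40 m is
1010 × (2.37/7.40)² = 1010 × 0.1026 = 103.6 R/h.

104 R/h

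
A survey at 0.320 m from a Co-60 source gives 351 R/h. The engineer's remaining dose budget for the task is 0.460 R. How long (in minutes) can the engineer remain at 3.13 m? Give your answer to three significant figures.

7.52 min

By the inverse-square law, rate at 3.13 m:
(0.320/3.13)² = 0.01045, so 351 × 0.01045 = 3.668 R/h.
Stay time = 0.460 R ÷ 3.668 R/h = 0.1254 h = 7.524 min.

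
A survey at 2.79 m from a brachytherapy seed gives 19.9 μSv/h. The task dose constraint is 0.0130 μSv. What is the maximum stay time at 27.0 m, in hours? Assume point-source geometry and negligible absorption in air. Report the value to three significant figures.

0.0612 h

Using I₁d₁² = I₂d₂², rate at 27.0 m:
19.9 × (2.79/27.0)² = 19.9 × 0.01068 = 0.2125 μSv/h.
Stay time = 0.0130 μSv ÷ 0.2125 μSv/h = 0.06118 h.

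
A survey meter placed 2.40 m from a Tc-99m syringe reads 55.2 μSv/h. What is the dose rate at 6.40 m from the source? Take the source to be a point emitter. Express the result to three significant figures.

7.76 μSv/h

Intensity scales as (d₁/d₂)², so scaling from 2.40 m to 6.40 m:
(2.40/6.40)² = 0.1406, so 55.2 × 0.1406 = 7.761 μSv/h.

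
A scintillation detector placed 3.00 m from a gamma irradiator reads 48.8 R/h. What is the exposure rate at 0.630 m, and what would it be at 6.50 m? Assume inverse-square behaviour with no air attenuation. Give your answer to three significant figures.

1110 R/h; 10.4 R/h

Applying the 1/r² law,
At 0.630 m: (3.00/0.630)² = 22.68, so 48.8 × 22.68 = 1107 R/h
At 6.50 m: (0.630/6.50)² = 0.009394, so 1107 × 0.009394 = 10.40 R/h.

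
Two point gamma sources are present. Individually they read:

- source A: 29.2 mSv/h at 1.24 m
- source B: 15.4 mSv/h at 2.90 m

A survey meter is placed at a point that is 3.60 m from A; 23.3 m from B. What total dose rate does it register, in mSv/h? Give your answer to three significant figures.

3.70 mSv/h

By superposition, sum each source's inverse-square contribution:
A: 29.2 × (1.24/3.60)² = 3.464 mSv/h
B: 15.4 × (2.90/23.3)² = 0.2386 mSv/h
Total = 3.464 + 0.2386 = 3.703 mSv/h.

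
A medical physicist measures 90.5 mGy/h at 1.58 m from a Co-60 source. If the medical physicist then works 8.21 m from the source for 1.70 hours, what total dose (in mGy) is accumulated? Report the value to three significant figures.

5.70 mGy

Intensity scales as (d₁/d₂)², so rate at 8.21 m:
90.5 × (1.58/8.21)² = 90.5 × 0.03704 = 3.352 mGy/h.
Dose = rate × time = 3.352 mGy/h × 1.700 h = 5.698 mGy.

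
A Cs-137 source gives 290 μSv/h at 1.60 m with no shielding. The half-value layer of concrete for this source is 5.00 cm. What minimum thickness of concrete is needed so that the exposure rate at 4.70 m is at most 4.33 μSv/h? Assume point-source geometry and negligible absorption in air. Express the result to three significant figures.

14.8 cm

At 4.70 m, distance alone gives (1.60/4.70)² = 0.1159, so 290 × 0.1159 = 33.61 μSv/h.
Further attenuation needed: 33.61/4.33 = 7.762.
n = log₂(7.762) = 2.956 half-value layers.
Thickness = 2.956 × 5.00 cm = 14.78 cm.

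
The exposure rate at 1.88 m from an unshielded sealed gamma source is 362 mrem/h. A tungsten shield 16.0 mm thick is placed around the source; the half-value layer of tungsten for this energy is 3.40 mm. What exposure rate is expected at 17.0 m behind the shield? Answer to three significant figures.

Distance alone: (1.88/17.0)² = 0.01223, so 362 × 0.01223 = 4.427 mrem/h.
Shield: 16.0/3.40 = 4.706 half-value layers → attenuation 2^(−4.706) = 0.03831.
Combined: 4.427 × 0.03831 = 0.1696 mrem/h.

0.170 mrem/h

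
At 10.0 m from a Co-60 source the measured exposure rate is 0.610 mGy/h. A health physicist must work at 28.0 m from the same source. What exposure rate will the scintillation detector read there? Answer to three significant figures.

0.0778 mGy/h

Since intensity falls as 1/r², scaling from 10.0 m to 28.0 m:
(10.0/28.0)² = 0.1276, so 0.610 × 0.1276 = 0.07784 mGy/h.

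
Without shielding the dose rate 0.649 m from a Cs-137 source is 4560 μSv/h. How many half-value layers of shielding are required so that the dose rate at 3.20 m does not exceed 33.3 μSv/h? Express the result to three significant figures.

2.49 half-value layers

At 3.20 m, distance alone gives (0.649/3.20)² = 0.04113, so 4560 × 0.04113 = 187.6 μSv/h.
Further attenuation needed: 187.6/33.3 = 5.634.
n = log₂(5.634) = 2.494 half-value layers.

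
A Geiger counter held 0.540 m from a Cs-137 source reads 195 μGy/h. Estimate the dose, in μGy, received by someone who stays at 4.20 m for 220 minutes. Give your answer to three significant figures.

Since intensity falls as 1/r², rate at 4.20 m:
(0.540/4.20)² = 0.01653, so 195 × 0.01653 = 3.223 μGy/h.
Dose = rate × time = 3.223 μGy/h × 3.667 h = 11.82 μGy.

11.8 μGy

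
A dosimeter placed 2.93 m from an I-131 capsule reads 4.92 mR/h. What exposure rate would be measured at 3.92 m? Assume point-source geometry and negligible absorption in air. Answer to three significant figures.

Using I₁d₁² = I₂d₂², scaling from 2.93 m to 3.92 m:
4.92 × (2.93/3.92)² = 4.92 × 0.5587 = 2.749 mR/h.

2.75 mR/h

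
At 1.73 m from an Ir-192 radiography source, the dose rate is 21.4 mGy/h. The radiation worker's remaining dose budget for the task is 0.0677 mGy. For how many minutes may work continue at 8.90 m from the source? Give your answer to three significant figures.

Intensity scales as (d₁/d₂)², so rate at 8.90 m:
(1.73/8.90)² = 0.03778, so 21.4 × 0.03778 = 0.8085 mGy/h.
Stay time = 0.0677 mGy ÷ 0.8085 mGy/h = 0.08374 h = 5.024 min.

5.02 min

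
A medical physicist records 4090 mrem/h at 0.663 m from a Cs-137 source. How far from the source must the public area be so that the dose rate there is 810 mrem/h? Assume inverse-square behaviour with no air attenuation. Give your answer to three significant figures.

Applying the 1/r² law, d₂ = d₁·√(I₁/I₂).
I₁/I₂ = 4090/810 = 5.049, so d₂ = 0.663 × √5.049 = 1.490 m.

1.49 m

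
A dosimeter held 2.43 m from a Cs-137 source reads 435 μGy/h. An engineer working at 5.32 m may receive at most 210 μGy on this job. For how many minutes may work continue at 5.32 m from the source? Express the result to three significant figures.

139 min

Applying the 1/r² law, rate at 5.32 m:
(2.43/5.32)² = 0.2086, so 435 × 0.2086 = 90.74 μGy/h.
Stay time = 210 μGy ÷ 90.74 μGy/h = 2.314 h = 138.8 min.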